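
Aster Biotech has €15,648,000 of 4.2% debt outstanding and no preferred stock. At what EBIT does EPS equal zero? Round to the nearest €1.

Annual interest = 4.2% × €15,648,000 = €657,216.00.
Without preferred stock the financial break-even is simply EBIT = interest = €657,216.00.

€657,216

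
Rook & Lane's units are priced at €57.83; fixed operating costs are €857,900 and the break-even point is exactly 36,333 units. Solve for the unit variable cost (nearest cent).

Contribution per unit must be FC / Q = €857,900 / 36,333 = €23.6121.
Variable cost per unit = €57.83 − €23.6121 = €34.22.

€34.22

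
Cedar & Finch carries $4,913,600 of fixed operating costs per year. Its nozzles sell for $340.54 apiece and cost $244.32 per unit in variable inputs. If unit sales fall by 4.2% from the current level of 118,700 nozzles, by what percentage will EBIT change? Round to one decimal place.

-7.4%

At 118,700 units, contribution = 118,700 × $96.22 = $11,421,314.00.
Subtracting fixed costs: EBIT = $11,421,314.00 − $4,913,600 = $6,507,714.00.
DOL = contribution ÷ EBIT = $11,421,314.00 ÷ $6,507,714.00 = 1.7550.
So EBIT moves 1.7550 × (-4.2%) = -7.4%.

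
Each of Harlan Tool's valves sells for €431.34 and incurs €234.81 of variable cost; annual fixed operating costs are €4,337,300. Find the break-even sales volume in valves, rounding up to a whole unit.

Each unit contributes €431.34 − €234.81 = €196.53.
Break-even volume = fixed costs ÷ CM per unit = €4,337,300 ÷ €196.53 = 22,069.40, so 22,070 valves.

22,070 valves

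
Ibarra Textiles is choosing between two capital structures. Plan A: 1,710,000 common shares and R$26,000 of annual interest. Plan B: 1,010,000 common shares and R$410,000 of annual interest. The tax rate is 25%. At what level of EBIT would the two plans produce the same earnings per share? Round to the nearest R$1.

R$964,057

At indifference, (EBIT − 26,000)(1 − t)/1,710,000 = (EBIT − 410,000)(1 − t)/1,010,000.
Cancelling (1 − t) and cross-multiplying: 1,010,000·(EBIT − 26,000) = 1,710,000·(EBIT − 410,000).
EBIT × (1,710,000 − 1,010,000) = 410,000 × 1,710,000 − 26,000 × 1,010,000 = 674,840,000,000, so EBIT = 674,840,000,000 ÷ 700,000 = 964,057.14.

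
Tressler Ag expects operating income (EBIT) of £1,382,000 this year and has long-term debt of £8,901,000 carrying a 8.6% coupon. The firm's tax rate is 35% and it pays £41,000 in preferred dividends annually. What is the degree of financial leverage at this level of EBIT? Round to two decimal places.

Interest = £765,486.00.
Preferred dividends grossed up pre-tax: £41,000 / (1 − 0.35) = £63,076.92.
DFL = EBIT ÷ [EBIT − I − D_p/(1−t)] = £1,382,000 ÷ [£1,382,000 − £765,486.00 − £63,076.92] = £1,382,000 ÷ £553,437.08 = 2.4971.

2.50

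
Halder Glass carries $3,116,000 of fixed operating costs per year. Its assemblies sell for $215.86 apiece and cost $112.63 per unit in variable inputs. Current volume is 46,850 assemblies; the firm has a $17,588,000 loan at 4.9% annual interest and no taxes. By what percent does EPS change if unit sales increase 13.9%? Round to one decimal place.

+78.3%

At 46,850 units, contribution = 46,850 × $103.23 = $4,836,325.50.
Subtracting fixed costs: EBIT = $4,836,325.50 − $3,116,000 = $1,720,325.50.
Interest = $861,812.00, so EBIT − I = $858,513.50.
Degree of combined leverage = contribution ÷ (EBIT − I) = $4,836,325.50 ÷ $858,513.50 = 5.6334.
EPS therefore changes by 5.6334 × (+13.9%) = +78.3%.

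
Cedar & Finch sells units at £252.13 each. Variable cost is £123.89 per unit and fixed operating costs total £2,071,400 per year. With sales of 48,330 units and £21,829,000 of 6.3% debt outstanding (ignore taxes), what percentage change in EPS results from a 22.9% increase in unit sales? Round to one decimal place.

Contribution at this volume is 48,330 × £128.24 = £6,197,839.20.
Operating income = contribution − fixed costs = £6,197,839.20 − £2,071,400 = £4,126,439.20.
After interest of £1,375,227.00, pre-tax earnings = £2,751,212.20.
Degree of combined leverage = contribution ÷ (EBIT − I) = £6,197,839.20 ÷ £2,751,212.20 = 2.2528.
%ΔEPS = DCL × %ΔSales = 2.2528 × +22.9% = +51.6%.

+51.6%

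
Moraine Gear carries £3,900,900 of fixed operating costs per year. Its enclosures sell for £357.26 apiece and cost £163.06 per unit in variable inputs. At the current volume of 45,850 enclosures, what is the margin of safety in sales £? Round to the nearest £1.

Contribution margin per unit = £357.26 − £163.06 = £194.20. Break-even units = £3,900,900 ÷ £194.20 = 20,087.02; break-even revenue = 20,087.02 × £357.26 = £7,176,290.08.
Current sales = 45,850 × £357.26 = £16,380,371.00.
Margin of safety = £16,380,371.00 − £7,176,290.08 = £9,204,081.

£9,204,081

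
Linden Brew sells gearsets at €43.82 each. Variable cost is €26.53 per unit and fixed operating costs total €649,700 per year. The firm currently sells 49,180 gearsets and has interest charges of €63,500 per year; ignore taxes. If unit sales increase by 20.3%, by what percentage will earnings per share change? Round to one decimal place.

+125.9%

Contribution at this volume is 49,180 × €17.29 = €850,322.20.
Operating income = contribution − fixed costs = €850,322.20 − €649,700 = €200,622.20.
After interest of €63,500.00, pre-tax earnings = €137,122.20.
Degree of combined leverage = contribution ÷ (EBIT − I) = €850,322.20 ÷ €137,122.20 = 6.2012.
%ΔEPS = DCL × %ΔSales = 6.2012 × +20.3% = +125.9%.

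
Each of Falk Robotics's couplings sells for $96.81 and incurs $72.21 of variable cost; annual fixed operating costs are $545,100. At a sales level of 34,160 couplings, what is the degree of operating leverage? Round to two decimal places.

2.85

At 34,160 units, contribution = 34,160 × $24.60 = $840,336.00.
Subtracting fixed costs: EBIT = $840,336.00 − $545,100 = $295,236.00.
DOL = contribution ÷ EBIT = $840,336.00 ÷ $295,236.00 = 2.8463.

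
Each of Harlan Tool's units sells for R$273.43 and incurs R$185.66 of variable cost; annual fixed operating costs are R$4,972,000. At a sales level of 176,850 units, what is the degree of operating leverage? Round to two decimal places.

Total contribution margin = 176,850 × R$87.77 = R$15,522,124.50.
EBIT = R$15,522,124.50 − R$4,972,000 = R$10,550,124.50.
So DOL = total CM / EBIT = R$15,522,124.50 / R$10,550,124.50 = 1.4713.

1.47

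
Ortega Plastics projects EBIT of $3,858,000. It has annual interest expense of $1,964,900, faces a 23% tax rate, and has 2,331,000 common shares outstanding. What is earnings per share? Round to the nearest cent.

$0.63

Pre-tax income = $3,858,000 − $1,964,900.00 = $1,893,100.00.
Net income = $1,893,100.00 × (1 − 0.23) = $1,457,687.00.
EPS = $1,457,687.00 ÷ 2,331,000 = $0.63.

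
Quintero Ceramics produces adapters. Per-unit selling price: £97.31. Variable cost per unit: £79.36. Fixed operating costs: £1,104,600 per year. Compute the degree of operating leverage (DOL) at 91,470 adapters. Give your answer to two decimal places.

3.06

Contribution at this volume is 91,470 × £17.95 = £1,641,886.50.
EBIT = £1,641,886.50 − £1,104,600 = £537,286.50.
DOL = contribution ÷ EBIT = £1,641,886.50 ÷ £537,286.50 = 3.0559.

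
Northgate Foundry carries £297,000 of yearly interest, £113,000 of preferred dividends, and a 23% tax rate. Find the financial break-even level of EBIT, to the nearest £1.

Grossing the preferred dividend up to pre-tax terms: £113,000 / (1 − 0.23) = £146,753.25.
EPS = 0 when EBIT covers interest plus the pre-tax preferred burden: £297,000 + £146,753.25 = £443,753.25.

£443,753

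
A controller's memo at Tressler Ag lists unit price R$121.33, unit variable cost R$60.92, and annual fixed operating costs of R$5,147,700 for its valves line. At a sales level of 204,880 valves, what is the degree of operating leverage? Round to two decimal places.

1.71

Total contribution margin = 204,880 × R$60.41 = R$12,376,800.80.
EBIT = R$12,376,800.80 − R$5,147,700 = R$7,229,100.80.
DOL = contribution ÷ EBIT = R$12,376,800.80 ÷ R$7,229,100.80 = 1.7121.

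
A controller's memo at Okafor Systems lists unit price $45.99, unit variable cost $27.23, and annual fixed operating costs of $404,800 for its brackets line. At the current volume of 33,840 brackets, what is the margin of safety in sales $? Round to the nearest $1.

Unit CM = price − variable cost = $45.99 − $27.23 = $18.76. Break-even units = $404,800 ÷ $18.76 = 21,577.83; break-even revenue = 21,577.83 × $45.99 = $992,364.18.
Current sales = 33,840 × $45.99 = $1,556,301.60.
Margin of safety = $1,556,301.60 − $992,364.18 = $563,937.

$563,937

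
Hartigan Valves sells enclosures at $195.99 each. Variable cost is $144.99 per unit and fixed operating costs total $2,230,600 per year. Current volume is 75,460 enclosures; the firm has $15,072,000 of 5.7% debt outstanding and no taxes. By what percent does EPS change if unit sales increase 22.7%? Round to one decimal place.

+115.1%

At 75,460 units, contribution = 75,460 × $51.00 = $3,848,460.00.
EBIT = $3,848,460.00 − $2,230,600 = $1,617,860.00.
Interest = $859,104.00, so EBIT − I = $758,756.00.
DCL = total CM / (EBIT − I) = $3,848,460.00 / $758,756.00 = 5.0721.
%ΔEPS = DCL × %ΔSales = 5.0721 × +22.7% = +115.1%.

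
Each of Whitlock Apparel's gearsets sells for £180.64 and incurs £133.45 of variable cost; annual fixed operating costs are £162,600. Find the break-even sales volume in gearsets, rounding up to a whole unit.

3,446 gearsets

Unit CM = price − variable cost = £180.64 − £133.45 = £47.19.
Break-even volume = fixed costs ÷ CM per unit = £162,600 ÷ £47.19 = 3,445.65, so 3,446 gearsets.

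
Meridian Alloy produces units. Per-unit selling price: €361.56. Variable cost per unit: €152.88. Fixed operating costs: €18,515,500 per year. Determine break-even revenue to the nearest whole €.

Contribution margin per unit = €361.56 − €152.88 = €208.68, a CM ratio of €208.68 ÷ €361.56 = 0.5772.
Break-even revenue = fixed costs × price ÷ CM = €18,515,500 × €361.56 ÷ €208.68 = €32,080,047.

€32,080,047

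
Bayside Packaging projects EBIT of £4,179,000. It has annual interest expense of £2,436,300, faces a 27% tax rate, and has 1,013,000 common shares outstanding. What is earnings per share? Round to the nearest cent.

£1.26

Pre-tax income = £4,179,000 − £2,436,300.00 = £1,742,700.00.
Net income = £1,742,700.00 × (1 − 0.27) = £1,272,171.00.
EPS = £1,272,171.00 ÷ 1,013,000 = £1.26.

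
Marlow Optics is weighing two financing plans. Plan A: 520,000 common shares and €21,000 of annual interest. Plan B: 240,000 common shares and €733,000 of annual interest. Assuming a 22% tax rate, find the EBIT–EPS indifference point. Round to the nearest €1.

€1,343,286

Set EPS_A = EPS_B: (EBIT − €21,000)(1 − 0.22) ÷ 520,000 = (EBIT − €733,000)(1 − 0.22) ÷ 240,000.
Cancelling (1 − t) and cross-multiplying: 240,000·(EBIT − 21,000) = 520,000·(EBIT − 733,000).
Solving, EBIT = (733,000·520,000 − 21,000·240,000) / (520,000 − 240,000) = 376,120,000,000 / 280,000 = 1,343,285.71.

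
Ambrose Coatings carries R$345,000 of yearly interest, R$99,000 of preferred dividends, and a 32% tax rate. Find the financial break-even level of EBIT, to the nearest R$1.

Preferred dividends are paid after tax, so their pre-tax equivalent is R$99,000 ÷ (1 − 0.32) = R$145,588.24.
EPS = 0 when EBIT covers interest plus the pre-tax preferred burden: R$345,000 + R$145,588.24 = R$490,588.24.

R$490,588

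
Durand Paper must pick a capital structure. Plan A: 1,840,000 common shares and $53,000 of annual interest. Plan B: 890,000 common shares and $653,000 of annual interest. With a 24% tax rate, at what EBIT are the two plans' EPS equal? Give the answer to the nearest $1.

At indifference, (EBIT − 53,000)(1 − t)/1,840,000 = (EBIT − 653,000)(1 − t)/890,000.
Cancelling (1 − t) and cross-multiplying: 890,000·(EBIT − 53,000) = 1,840,000·(EBIT − 653,000).
Solving, EBIT = (653,000·1,840,000 − 53,000·890,000) / (1,840,000 − 890,000) = 1,154,350,000,000 / 950,000 = 1,215,105.26.

$1,215,105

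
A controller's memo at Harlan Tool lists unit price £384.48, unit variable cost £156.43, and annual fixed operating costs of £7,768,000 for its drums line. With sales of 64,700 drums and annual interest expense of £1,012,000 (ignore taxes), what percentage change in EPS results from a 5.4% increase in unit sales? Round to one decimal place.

Total contribution margin = 64,700 × £228.05 = £14,754,835.00.
Operating income = contribution − fixed costs = £14,754,835.00 − £7,768,000 = £6,986,835.00.
Interest = £1,012,000.00, so EBIT − I = £5,974,835.00.
Degree of combined leverage = contribution ÷ (EBIT − I) = £14,754,835.00 ÷ £5,974,835.00 = 2.4695.
%ΔEPS = DCL × %ΔSales = 2.4695 × +5.4% = +13.3%.

+13.3%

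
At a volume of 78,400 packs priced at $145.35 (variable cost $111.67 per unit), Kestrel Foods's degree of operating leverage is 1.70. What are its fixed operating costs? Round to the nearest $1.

At 78,400 units, contribution = 78,400 × $33.68 = $2,640,512.00.
DOL = contribution / EBIT, so EBIT = $2,640,512.00 / 1.70 = $1,553,242.35.
And FC = contribution − EBIT = $2,640,512.00 − $1,553,242.35 = $1,087,270.

$1,087,270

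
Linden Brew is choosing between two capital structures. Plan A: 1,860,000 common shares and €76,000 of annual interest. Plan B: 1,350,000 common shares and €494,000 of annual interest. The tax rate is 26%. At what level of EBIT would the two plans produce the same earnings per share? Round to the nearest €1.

€1,600,471

At indifference, (EBIT − 76,000)(1 − t)/1,860,000 = (EBIT − 494,000)(1 − t)/1,350,000.
The (1 − t) factor cancels: (EBIT − 76,000) × 1,350,000 = (EBIT − 494,000) × 1,860,000.
Solving, EBIT = (494,000·1,860,000 − 76,000·1,350,000) / (1,860,000 − 1,350,000) = 816,240,000,000 / 510,000 = 1,600,470.59.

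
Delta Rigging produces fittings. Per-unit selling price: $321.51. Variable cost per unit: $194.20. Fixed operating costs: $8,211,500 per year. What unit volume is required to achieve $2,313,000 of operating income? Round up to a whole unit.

82,669 fittings

Each unit contributes $321.51 − $194.20 = $127.31.
Required volume = (fixed costs + target profit) ÷ CM = ($8,211,500 + $2,313,000) ÷ $127.31 = 82,668.29, so 82,669 fittings.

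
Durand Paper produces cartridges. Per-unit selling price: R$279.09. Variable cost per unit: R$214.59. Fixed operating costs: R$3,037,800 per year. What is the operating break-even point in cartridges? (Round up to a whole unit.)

47,098 cartridges

Unit CM = price − variable cost = R$279.09 − R$214.59 = R$64.50.
Units to break even: R$3,037,800 ÷ R$64.50 = 47,097.67, rounded up to 47,098.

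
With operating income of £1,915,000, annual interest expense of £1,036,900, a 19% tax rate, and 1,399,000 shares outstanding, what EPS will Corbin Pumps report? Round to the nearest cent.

Pre-tax income = £1,915,000 − £1,036,900.00 = £878,100.00.
After tax at 19%: net income = £878,100.00 × 0.81 = £711,261.00.
EPS = £711,261.00 ÷ 1,399,000 = £0.51.

£0.51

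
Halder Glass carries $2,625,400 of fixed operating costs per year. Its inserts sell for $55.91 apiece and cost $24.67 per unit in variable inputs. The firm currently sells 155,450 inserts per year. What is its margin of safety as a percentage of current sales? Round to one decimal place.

Each unit contributes $55.91 − $24.67 = $31.24. Break-even units = $2,625,400 ÷ $31.24 = 84,039.69; break-even revenue = 84,039.69 × $55.91 = $4,698,659.22.
Actual sales revenue = 155,450 × $55.91 = $8,691,209.50.
Margin of safety = ($8,691,209.50 − $4,698,659.22) ÷ $8,691,209.50 = 45.9%.

45.9%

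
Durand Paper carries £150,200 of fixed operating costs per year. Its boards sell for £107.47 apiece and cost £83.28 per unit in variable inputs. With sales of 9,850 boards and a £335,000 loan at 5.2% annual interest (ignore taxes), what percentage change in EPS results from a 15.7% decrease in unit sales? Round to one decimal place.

Total contribution margin = 9,850 × £24.19 = £238,271.50.
Subtracting fixed costs: EBIT = £238,271.50 − £150,200 = £88,071.50.
Interest = £17,420.00, so EBIT − I = £70,651.50.
DCL = total CM / (EBIT − I) = £238,271.50 / £70,651.50 = 3.3725.
%ΔEPS = DCL × %ΔSales = 3.3725 × -15.7% = -52.9%.

-52.9%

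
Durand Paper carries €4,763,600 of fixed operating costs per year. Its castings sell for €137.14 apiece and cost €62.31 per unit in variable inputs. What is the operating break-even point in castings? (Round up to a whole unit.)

63,659 castings

Unit CM = price − variable cost = €137.14 − €62.31 = €74.83.
Units to break even: €4,763,600 ÷ €74.83 = 63,658.96, rounded up to 63,659.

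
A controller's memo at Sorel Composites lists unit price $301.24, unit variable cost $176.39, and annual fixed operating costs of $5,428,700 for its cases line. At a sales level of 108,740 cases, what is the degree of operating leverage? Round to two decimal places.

At 108,740 units, contribution = 108,740 × $124.85 = $13,576,189.00.
Subtracting fixed costs: EBIT = $13,576,189.00 − $5,428,700 = $8,147,489.00.
So DOL = total CM / EBIT = $13,576,189.00 / $8,147,489.00 = 1.6663.

1.67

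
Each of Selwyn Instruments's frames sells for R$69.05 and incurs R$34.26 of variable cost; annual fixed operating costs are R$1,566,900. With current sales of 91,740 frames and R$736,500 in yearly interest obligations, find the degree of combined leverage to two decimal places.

3.59

At 91,740 units, contribution = 91,740 × R$34.79 = R$3,191,634.60.
Operating income = contribution − fixed costs = R$3,191,634.60 − R$1,566,900 = R$1,624,734.60. Interest = R$736,500.00.
DOL = R$3,191,634.60 ÷ R$1,624,734.60 = 1.9644; DFL = R$1,624,734.60 ÷ R$888,234.60 = 1.8292.
DCL = DOL × DFL = 1.9644 × 1.8292 = 3.5933.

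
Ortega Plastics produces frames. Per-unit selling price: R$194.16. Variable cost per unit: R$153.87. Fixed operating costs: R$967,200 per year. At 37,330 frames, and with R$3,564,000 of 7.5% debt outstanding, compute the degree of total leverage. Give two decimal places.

5.58

Total contribution margin = 37,330 × R$40.29 = R$1,504,025.70.
Subtracting fixed costs: EBIT = R$1,504,025.70 − R$967,200 = R$536,825.70. Interest = R$267,300.00, so EBIT − I = R$269,525.70.
Degree of total leverage = total CM / (EBIT − interest) = R$1,504,025.70 / R$269,525.70 = 5.5803.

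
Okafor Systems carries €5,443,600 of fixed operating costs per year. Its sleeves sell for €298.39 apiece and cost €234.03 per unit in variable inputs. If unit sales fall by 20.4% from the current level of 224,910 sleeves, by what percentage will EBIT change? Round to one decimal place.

At 224,910 units, contribution = 224,910 × €64.36 = €14,475,207.60.
EBIT = €14,475,207.60 − €5,443,600 = €9,031,607.60.
DOL = contribution ÷ EBIT = €14,475,207.60 ÷ €9,031,607.60 = 1.6027.
Operating income changes by 1.6027 × -20.4% = -32.7%.

-32.7%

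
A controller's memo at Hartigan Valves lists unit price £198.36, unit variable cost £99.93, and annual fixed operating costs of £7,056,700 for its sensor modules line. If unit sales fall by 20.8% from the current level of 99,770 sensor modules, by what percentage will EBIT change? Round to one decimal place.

Total contribution margin = 99,770 × £98.43 = £9,820,361.10.
EBIT = £9,820,361.10 − £7,056,700 = £2,763,661.10.
DOL = contribution ÷ EBIT = £9,820,361.10 ÷ £2,763,661.10 = 3.5534.
Operating income changes by 3.5534 × -20.8% = -73.9%.

-73.9%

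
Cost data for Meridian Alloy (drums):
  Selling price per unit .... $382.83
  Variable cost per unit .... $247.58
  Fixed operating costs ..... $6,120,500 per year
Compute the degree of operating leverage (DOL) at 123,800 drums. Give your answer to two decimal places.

1.58

Contribution at this volume is 123,800 × $135.25 = $16,743,950.00.
EBIT = $16,743,950.00 − $6,120,500 = $10,623,450.00.
Degree of operating leverage = $16,743,950.00 / $10,623,450.00 = 1.5761.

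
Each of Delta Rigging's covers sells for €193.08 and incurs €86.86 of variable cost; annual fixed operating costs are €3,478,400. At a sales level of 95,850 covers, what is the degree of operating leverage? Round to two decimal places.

1.52

At 95,850 units, contribution = 95,850 × €106.22 = €10,181,187.00.
EBIT = €10,181,187.00 − €3,478,400 = €6,702,787.00.
Degree of operating leverage = €10,181,187.00 / €6,702,787.00 = 1.5189.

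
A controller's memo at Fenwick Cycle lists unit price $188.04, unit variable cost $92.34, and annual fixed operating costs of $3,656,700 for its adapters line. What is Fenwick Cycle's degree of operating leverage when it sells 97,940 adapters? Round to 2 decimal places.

Contribution at this volume is 97,940 × $95.70 = $9,372,858.00.
Subtracting fixed costs: EBIT = $9,372,858.00 − $3,656,700 = $5,716,158.00.
DOL = contribution ÷ EBIT = $9,372,858.00 ÷ $5,716,158.00 = 1.6397.

1.64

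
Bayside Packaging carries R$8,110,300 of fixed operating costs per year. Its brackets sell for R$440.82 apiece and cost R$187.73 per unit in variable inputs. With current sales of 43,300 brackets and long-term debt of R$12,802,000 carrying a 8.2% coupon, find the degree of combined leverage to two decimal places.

At 43,300 units, contribution = 43,300 × R$253.09 = R$10,958,797.00.
Subtracting fixed costs: EBIT = R$10,958,797.00 − R$8,110,300 = R$2,848,497.00. Interest = R$1,049,764.00, so EBIT − I = R$1,798,733.00.
DCL = contribution ÷ (EBIT − I) = R$10,958,797.00 ÷ R$1,798,733.00 = 6.0925.

6.09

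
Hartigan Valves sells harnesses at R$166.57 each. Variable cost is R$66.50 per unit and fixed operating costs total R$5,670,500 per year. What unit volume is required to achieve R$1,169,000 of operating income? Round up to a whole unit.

68,348 harnesses

Each unit contributes R$166.57 − R$66.50 = R$100.07.
Required volume = (fixed costs + target profit) ÷ CM = (R$5,670,500 + R$1,169,000) ÷ R$100.07 = 68,347.16, so 68,348 harnesses.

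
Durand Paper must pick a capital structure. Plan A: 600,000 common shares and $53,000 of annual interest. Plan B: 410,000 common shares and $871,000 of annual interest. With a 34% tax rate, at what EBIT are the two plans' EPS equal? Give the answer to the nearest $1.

Set EPS_A = EPS_B: (EBIT − $53,000)(1 − 0.34) ÷ 600,000 = (EBIT − $871,000)(1 − 0.34) ÷ 410,000.
Cancelling (1 − t) and cross-multiplying: 410,000·(EBIT − 53,000) = 600,000·(EBIT − 871,000).
EBIT × (600,000 − 410,000) = 871,000 × 600,000 − 53,000 × 410,000 = 500,870,000,000, so EBIT = 500,870,000,000 ÷ 190,000 = 2,636,157.89.

$2,636,158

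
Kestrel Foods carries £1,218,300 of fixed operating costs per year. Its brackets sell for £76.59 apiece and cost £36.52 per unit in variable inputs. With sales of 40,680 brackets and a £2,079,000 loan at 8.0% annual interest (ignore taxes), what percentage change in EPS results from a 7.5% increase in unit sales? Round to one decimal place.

Contribution at this volume is 40,680 × £40.07 = £1,630,047.60.
Operating income = contribution − fixed costs = £1,630,047.60 − £1,218,300 = £411,747.60.
Interest = £166,320.00, so EBIT − I = £245,427.60.
Degree of combined leverage = contribution ÷ (EBIT − I) = £1,630,047.60 ÷ £245,427.60 = 6.6417.
%ΔEPS = DCL × %ΔSales = 6.6417 × +7.5% = +49.8%.

+49.8%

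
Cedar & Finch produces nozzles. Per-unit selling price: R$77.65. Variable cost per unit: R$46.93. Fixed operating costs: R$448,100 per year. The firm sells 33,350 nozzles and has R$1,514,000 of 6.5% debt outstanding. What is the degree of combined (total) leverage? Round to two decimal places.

2.14

Total contribution margin = 33,350 × R$30.72 = R$1,024,512.00.
Operating income = contribution − fixed costs = R$1,024,512.00 − R$448,100 = R$576,412.00. Interest = R$98,410.00, so EBIT − I = R$478,002.00.
DCL = contribution ÷ (EBIT − I) = R$1,024,512.00 ÷ R$478,002.00 = 2.1433.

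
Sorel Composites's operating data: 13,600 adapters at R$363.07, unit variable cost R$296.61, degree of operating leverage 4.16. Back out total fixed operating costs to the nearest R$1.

At 13,600 units, contribution = 13,600 × R$66.46 = R$903,856.00.
DOL = contribution / EBIT, so EBIT = R$903,856.00 / 4.16 = R$217,273.08.
Fixed costs = CM − EBIT = R$903,856.00 − R$217,273.08 = R$686,583.

R$686,583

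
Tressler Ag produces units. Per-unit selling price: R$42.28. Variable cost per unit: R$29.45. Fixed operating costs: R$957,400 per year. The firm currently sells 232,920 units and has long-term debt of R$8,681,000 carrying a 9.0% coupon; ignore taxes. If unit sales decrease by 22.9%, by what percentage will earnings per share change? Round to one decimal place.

-54.8%

Contribution at this volume is 232,920 × R$12.83 = R$2,988,363.60.
EBIT = R$2,988,363.60 − R$957,400 = R$2,030,963.60.
After interest of R$781,290.00, pre-tax earnings = R$1,249,673.60.
Degree of combined leverage = contribution ÷ (EBIT − I) = R$2,988,363.60 ÷ R$1,249,673.60 = 2.3913.
%ΔEPS = DCL × %ΔSales = 2.3913 × -22.9% = -54.8%.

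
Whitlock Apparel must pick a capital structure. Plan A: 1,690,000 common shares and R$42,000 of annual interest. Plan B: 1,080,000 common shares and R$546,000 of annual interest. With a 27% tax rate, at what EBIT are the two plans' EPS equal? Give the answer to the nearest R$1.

R$1,438,328

At indifference, (EBIT − 42,000)(1 − t)/1,690,000 = (EBIT − 546,000)(1 − t)/1,080,000.
The (1 − t) factor cancels: (EBIT − 42,000) × 1,080,000 = (EBIT − 546,000) × 1,690,000.
Solving, EBIT = (546,000·1,690,000 − 42,000·1,080,000) / (1,690,000 − 1,080,000) = 877,380,000,000 / 610,000 = 1,438,327.87.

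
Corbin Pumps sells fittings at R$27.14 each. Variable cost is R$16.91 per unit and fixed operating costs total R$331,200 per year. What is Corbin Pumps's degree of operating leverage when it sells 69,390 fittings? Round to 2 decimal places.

1.87

At 69,390 units, contribution = 69,390 × R$10.23 = R$709,859.70.
EBIT = R$709,859.70 − R$331,200 = R$378,659.70.
DOL = contribution ÷ EBIT = R$709,859.70 ÷ R$378,659.70 = 1.8747.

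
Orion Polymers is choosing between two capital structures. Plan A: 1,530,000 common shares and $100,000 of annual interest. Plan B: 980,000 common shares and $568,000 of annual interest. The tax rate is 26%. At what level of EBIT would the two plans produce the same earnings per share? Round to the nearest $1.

Set EPS_A = EPS_B: (EBIT − $100,000)(1 − 0.26) ÷ 1,530,000 = (EBIT − $568,000)(1 − 0.26) ÷ 980,000.
Cancelling (1 − t) and cross-multiplying: 980,000·(EBIT − 100,000) = 1,530,000·(EBIT − 568,000).
Solving, EBIT = (568,000·1,530,000 − 100,000·980,000) / (1,530,000 − 980,000) = 771,040,000,000 / 550,000 = 1,401,890.91.

$1,401,891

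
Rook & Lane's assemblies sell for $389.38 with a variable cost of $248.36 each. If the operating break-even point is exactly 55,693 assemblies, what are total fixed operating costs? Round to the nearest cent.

$7,853,826.86

Contribution margin per unit = $389.38 − $248.36 = $141.02.
Fixed costs = break-even units × CM = 55,693 × $141.02 = $7,853,826.86.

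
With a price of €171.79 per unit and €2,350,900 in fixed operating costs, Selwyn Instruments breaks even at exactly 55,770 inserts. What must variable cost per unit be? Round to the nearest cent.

€129.64

At break-even, FC = Q × (P − VC), so P − VC = €2,350,900 ÷ 55,770 = €42.1535.
Hence VC = price − CM = €171.79 − €42.1535 = €129.64.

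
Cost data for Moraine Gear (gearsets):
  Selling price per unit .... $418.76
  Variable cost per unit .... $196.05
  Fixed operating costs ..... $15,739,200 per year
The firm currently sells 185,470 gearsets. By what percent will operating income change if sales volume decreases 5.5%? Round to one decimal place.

Contribution at this volume is 185,470 × $222.71 = $41,306,023.70.
EBIT = $41,306,023.70 − $15,739,200 = $25,566,823.70.
So DOL = total CM / EBIT = $41,306,023.70 / $25,566,823.70 = 1.6156.
So EBIT moves 1.6156 × (-5.5%) = -8.9%.

-8.9%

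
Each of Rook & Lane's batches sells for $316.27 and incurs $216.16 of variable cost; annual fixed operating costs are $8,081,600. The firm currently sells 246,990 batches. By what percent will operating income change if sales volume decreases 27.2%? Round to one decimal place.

-40.4%

Total contribution margin = 246,990 × $100.11 = $24,726,168.90.
Operating income = contribution − fixed costs = $24,726,168.90 − $8,081,600 = $16,644,568.90.
Degree of operating leverage = $24,726,168.90 / $16,644,568.90 = 1.4855.
Operating income changes by 1.4855 × -27.2% = -40.4%.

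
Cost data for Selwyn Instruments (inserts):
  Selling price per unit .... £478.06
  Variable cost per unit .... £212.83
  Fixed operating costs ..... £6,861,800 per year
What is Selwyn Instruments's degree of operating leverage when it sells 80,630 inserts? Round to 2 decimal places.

1.47

Contribution at this volume is 80,630 × £265.23 = £21,385,494.90.
EBIT = £21,385,494.90 − £6,861,800 = £14,523,694.90.
DOL = contribution ÷ EBIT = £21,385,494.90 ÷ £14,523,694.90 = 1.4725.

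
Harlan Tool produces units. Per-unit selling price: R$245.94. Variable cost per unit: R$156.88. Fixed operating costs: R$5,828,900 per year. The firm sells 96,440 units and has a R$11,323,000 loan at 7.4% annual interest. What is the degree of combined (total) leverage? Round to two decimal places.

Contribution at this volume is 96,440 × R$89.06 = R$8,588,946.40.
Operating income = contribution − fixed costs = R$8,588,946.40 − R$5,828,900 = R$2,760,046.40. Interest = R$837,902.00.
DOL = R$8,588,946.40 ÷ R$2,760,046.40 = 3.1119; DFL = R$2,760,046.40 ÷ R$1,922,144.40 = 1.4359.
Combined leverage = 3.1119 × 1.4359 = 4.4684.

4.47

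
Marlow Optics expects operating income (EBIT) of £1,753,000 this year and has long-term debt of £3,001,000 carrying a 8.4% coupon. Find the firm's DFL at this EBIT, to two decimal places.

1.17

Annual interest charges come to £252,084.00.
Degree of financial leverage = EBIT / (EBIT − interest) = £1,753,000 / £1,500,916.00 = 1.1680.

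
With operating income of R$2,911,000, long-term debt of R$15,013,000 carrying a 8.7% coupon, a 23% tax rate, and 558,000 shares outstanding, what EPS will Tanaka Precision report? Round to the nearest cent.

Interest = R$1,306,131.00, so EBT = R$2,911,000 − R$1,306,131.00 = R$1,604,869.00.
After tax at 23%: net income = R$1,604,869.00 × 0.77 = R$1,235,749.13.
Per share: R$1,235,749.13 / 558,000 shares = R$2.21.

R$2.21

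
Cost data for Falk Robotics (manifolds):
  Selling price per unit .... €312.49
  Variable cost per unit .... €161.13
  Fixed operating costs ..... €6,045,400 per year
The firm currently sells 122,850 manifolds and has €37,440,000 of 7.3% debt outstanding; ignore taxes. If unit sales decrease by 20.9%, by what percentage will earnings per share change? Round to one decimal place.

-39.6%

At 122,850 units, contribution = 122,850 × €151.36 = €18,594,576.00.
EBIT = €18,594,576.00 − €6,045,400 = €12,549,176.00.
After interest of €2,733,120.00, pre-tax earnings = €9,816,056.00.
DCL = total CM / (EBIT − I) = €18,594,576.00 / €9,816,056.00 = 1.8943.
%ΔEPS = DCL × %ΔSales = 1.8943 × -20.9% = -39.6%.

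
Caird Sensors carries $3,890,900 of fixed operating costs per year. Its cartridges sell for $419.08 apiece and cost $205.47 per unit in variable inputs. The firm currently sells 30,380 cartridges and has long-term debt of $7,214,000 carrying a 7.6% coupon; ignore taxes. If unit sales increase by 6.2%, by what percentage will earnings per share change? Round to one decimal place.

+19.6%

Total contribution margin = 30,380 × $213.61 = $6,489,471.80.
EBIT = $6,489,471.80 − $3,890,900 = $2,598,571.80.
Interest = $548,264.00, so EBIT − I = $2,050,307.80.
Degree of combined leverage = contribution ÷ (EBIT − I) = $6,489,471.80 ÷ $2,050,307.80 = 3.1651.
EPS therefore changes by 3.1651 × (+6.2%) = +19.6%.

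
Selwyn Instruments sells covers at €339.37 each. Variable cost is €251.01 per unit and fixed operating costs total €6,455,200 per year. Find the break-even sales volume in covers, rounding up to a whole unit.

Unit CM = price − variable cost = €339.37 − €251.01 = €88.36.
Break-even volume = fixed costs ÷ CM per unit = €6,455,200 ÷ €88.36 = 73,055.68, so 73,056 covers.

73,056 covers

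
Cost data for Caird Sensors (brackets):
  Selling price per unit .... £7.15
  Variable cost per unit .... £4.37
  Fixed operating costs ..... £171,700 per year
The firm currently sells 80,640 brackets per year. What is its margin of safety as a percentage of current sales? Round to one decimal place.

Each unit contributes £7.15 − £4.37 = £2.78. Break-even units = £171,700 ÷ £2.78 = 61,762.59; break-even revenue = 61,762.59 × £7.15 = £441,602.52.
Actual sales revenue = 80,640 × £7.15 = £576,576.00.
Margin of safety = (£576,576.00 − £441,602.52) ÷ £576,576.00 = 23.4%.

23.4%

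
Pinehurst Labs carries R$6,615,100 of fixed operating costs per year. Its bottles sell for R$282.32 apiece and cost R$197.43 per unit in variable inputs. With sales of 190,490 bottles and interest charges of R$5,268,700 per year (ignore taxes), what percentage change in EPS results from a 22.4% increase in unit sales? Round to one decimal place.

+84.5%

Contribution at this volume is 190,490 × R$84.89 = R$16,170,696.10.
Operating income = contribution − fixed costs = R$16,170,696.10 − R$6,615,100 = R$9,555,596.10.
Interest = R$5,268,700.00, so EBIT − I = R$4,286,896.10.
Degree of combined leverage = contribution ÷ (EBIT − I) = R$16,170,696.10 ÷ R$4,286,896.10 = 3.7721.
%ΔEPS = DCL × %ΔSales = 3.7721 × +22.4% = +84.5%.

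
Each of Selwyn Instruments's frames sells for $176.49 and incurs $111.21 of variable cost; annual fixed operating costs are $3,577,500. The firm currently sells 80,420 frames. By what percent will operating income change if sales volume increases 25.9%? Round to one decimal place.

At 80,420 units, contribution = 80,420 × $65.28 = $5,249,817.60.
Subtracting fixed costs: EBIT = $5,249,817.60 − $3,577,500 = $1,672,317.60.
So DOL = total CM / EBIT = $5,249,817.60 / $1,672,317.60 = 3.1392.
%ΔEBIT = DOL × %ΔSales = 3.1392 × +25.9% = +81.3%.

+81.3%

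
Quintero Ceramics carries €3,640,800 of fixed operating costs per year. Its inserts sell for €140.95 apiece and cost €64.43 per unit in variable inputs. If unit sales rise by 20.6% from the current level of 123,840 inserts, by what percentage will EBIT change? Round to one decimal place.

+33.5%

At 123,840 units, contribution = 123,840 × €76.52 = €9,476,236.80.
Subtracting fixed costs: EBIT = €9,476,236.80 − €3,640,800 = €5,835,436.80.
DOL = contribution ÷ EBIT = €9,476,236.80 ÷ €5,835,436.80 = 1.6239.
Operating income changes by 1.6239 × +20.6% = +33.5%.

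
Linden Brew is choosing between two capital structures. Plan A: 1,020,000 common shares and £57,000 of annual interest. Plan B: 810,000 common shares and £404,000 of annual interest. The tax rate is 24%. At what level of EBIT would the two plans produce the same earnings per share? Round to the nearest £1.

Set EPS_A = EPS_B: (EBIT − £57,000)(1 − 0.24) ÷ 1,020,000 = (EBIT − £404,000)(1 − 0.24) ÷ 810,000.
Cancelling (1 − t) and cross-multiplying: 810,000·(EBIT − 57,000) = 1,020,000·(EBIT − 404,000).
EBIT × (1,020,000 − 810,000) = 404,000 × 1,020,000 − 57,000 × 810,000 = 365,910,000,000, so EBIT = 365,910,000,000 ÷ 210,000 = 1,742,428.57.

£1,742,429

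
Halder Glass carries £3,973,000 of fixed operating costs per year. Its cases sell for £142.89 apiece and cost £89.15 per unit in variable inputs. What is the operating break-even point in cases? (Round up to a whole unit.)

Contribution margin per unit = £142.89 − £89.15 = £53.74.
Break-even volume = fixed costs ÷ CM per unit = £3,973,000 ÷ £53.74 = 73,930.03, so 73,931 cases.

73,931 cases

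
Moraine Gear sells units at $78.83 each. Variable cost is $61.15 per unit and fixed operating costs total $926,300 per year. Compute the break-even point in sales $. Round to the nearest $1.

$4,130,103

Contribution margin per unit = $78.83 − $61.15 = $17.68, a CM ratio of $17.68 ÷ $78.83 = 0.2243.
Break-even revenue = fixed costs × price ÷ CM = $926,300 × $78.83 ÷ $17.68 = $4,130,103.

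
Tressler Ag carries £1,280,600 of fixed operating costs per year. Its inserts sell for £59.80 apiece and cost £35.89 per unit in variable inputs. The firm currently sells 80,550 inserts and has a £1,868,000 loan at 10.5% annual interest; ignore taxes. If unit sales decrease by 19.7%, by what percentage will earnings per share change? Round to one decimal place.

Contribution at this volume is 80,550 × £23.91 = £1,925,950.50.
Subtracting fixed costs: EBIT = £1,925,950.50 − £1,280,600 = £645,350.50.
Interest = £196,140.00, so EBIT − I = £449,210.50.
DCL = total CM / (EBIT − I) = £1,925,950.50 / £449,210.50 = 4.2874.
%ΔEPS = DCL × %ΔSales = 4.2874 × -19.7% = -84.5%.

-84.5%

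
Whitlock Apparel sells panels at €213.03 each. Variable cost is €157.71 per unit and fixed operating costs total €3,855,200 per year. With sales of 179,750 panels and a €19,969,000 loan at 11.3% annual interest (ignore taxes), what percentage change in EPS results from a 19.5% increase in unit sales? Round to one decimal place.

+50.6%

Total contribution margin = 179,750 × €55.32 = €9,943,770.00.
Subtracting fixed costs: EBIT = €9,943,770.00 − €3,855,200 = €6,088,570.00.
Interest = €2,256,497.00, so EBIT − I = €3,832,073.00.
DCL = total CM / (EBIT − I) = €9,943,770.00 / €3,832,073.00 = 2.5949.
%ΔEPS = DCL × %ΔSales = 2.5949 × +19.5% = +50.6%.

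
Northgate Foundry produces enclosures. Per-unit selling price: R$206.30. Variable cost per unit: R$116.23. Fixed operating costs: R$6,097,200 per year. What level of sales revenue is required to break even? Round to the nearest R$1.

R$13,965,275

CM per unit = R$206.30 − R$116.23 = R$90.07; CM ratio = R$90.07 / R$206.30 = 0.4366.
Break-even revenue = fixed costs × price ÷ CM = R$6,097,200 × R$206.30 ÷ R$90.07 = R$13,965,275.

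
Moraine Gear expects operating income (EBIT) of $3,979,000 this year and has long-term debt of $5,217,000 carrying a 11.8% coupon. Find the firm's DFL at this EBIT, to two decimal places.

Annual interest charges come to $615,606.00.
DFL = EBIT ÷ (EBIT − I) = $3,979,000 ÷ ($3,979,000 − $615,606.00) = $3,979,000 ÷ $3,363,394.00 = 1.1830.

1.18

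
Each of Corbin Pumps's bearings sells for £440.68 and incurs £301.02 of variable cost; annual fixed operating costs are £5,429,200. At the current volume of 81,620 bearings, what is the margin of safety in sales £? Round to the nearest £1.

Contribution margin per unit = £440.68 − £301.02 = £139.66. Break-even units = £5,429,200 ÷ £139.66 = 38,874.41; break-even revenue = 38,874.41 × £440.68 = £17,131,174.68.
Actual sales revenue = 81,620 × £440.68 = £35,968,301.60.
Margin of safety = £35,968,301.60 − £17,131,174.68 = £18,837,127.

£18,837,127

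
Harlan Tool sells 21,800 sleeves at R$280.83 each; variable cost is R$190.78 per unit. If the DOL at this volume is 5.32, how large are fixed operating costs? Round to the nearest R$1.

At 21,800 units, contribution = 21,800 × R$90.05 = R$1,963,090.00.
Since DOL = CM ÷ EBIT, EBIT = R$1,963,090.00 ÷ 5.32 = R$369,001.88.
And FC = contribution − EBIT = R$1,963,090.00 − R$369,001.88 = R$1,594,088.

R$1,594,088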